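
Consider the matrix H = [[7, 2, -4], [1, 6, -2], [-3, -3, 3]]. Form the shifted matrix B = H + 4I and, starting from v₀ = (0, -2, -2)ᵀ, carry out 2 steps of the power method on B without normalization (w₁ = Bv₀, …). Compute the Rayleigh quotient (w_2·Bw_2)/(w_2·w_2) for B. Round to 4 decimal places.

B = H + 4I has rows (11, 2, -4); (1, 10, -2); (-3, -3, 7)
w1 = Bv₀ = (4, -16, -8)
w2 = Bw1 = (44, -140, -20)
Bw2 = (284, -1316, 148)
w2·Bw2 = 193776; w2·w2 = 21936; μ ≈ 193776/21936 = 8.8337

μ ≈ 8.8337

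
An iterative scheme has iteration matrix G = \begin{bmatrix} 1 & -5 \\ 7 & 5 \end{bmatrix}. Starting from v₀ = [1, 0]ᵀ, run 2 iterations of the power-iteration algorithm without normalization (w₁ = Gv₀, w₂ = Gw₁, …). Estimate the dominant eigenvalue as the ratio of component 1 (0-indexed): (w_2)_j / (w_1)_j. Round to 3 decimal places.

6.000

w1 = Gv₀ = (1·1 + (-5)·0; 7·1 + 5·0) = (1, 7)
w2 = Gw1 = (1·1 + (-5)·7; 7·1 + 5·7) = (-34, 42)
Ratio at component: 42 / 7 = 6.000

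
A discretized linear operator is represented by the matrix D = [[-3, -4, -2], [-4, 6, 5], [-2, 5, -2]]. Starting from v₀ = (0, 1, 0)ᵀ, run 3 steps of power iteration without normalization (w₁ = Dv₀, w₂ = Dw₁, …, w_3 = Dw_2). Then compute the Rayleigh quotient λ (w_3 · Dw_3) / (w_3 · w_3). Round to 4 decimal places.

w1 = Dv₀ = (-4, 6, 5)
w2 = Dw1 = (-22, 77, 28)
w3 = Dw2 = (-298, 690, 373)
Dw3 = (-2612, 7197, 3300)
w3·Dw3 = (-298)·(-2612) + 690·7197 + 373·3300 = 6975206; w3·w3 = (-298)·(-298) + 690·690 + 373·373 = 704033
λ ≈ 6975206/704033 = 9.9075

λ ≈ 9.9075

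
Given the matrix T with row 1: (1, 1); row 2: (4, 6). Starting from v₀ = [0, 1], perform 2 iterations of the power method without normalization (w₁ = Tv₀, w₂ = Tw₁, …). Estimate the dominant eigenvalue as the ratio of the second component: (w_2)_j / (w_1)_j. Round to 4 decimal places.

6.6667

w1 = Tv₀ = (1·0 + 1·1; 4·0 + 6·1) = (1, 6)
w2 = Tw1 = (1·1 + 1·6; 4·1 + 6·6) = (7, 40)
Ratio at component: 40 / 6 = 6.6667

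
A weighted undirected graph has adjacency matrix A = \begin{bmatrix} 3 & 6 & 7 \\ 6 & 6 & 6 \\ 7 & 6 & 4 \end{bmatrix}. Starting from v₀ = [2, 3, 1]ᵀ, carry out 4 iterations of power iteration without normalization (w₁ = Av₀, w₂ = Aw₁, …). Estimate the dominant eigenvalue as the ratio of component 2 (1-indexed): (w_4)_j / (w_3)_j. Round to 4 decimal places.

w1 = Av₀ = (3·2 + 6·3 + 7·1; 6·2 + 6·3 + 6·1; 7·2 + 6·3 + 4·1) = (31, 36, 36)
w2 = Aw1 = (3·31 + 6·36 + 7·36; 6·31 + 6·36 + 6·36; 7·31 + 6·36 + 4·36) = (561, 618, 577)
w3 = Aw2 = (9430, 10536, 9943)
w4 = Aw3 = (161107, 179454, 168998)
Ratio at component: 179454 / 10536 = 17.0325

λ ≈ 17.0325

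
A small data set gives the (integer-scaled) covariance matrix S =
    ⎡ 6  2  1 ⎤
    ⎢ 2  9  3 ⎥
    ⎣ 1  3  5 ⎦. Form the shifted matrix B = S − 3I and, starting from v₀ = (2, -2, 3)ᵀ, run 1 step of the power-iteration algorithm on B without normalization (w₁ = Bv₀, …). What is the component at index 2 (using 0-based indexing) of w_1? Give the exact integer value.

B = S − 3I has rows (3, 2, 1); (2, 6, 3); (1, 3, 2)
w1 = Bv₀ = (5, 1, 2)
Requested component of w1: 2

2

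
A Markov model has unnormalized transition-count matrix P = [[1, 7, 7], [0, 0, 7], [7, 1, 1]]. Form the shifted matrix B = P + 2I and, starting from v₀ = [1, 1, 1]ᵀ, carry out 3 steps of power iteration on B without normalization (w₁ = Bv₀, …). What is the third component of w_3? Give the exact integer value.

1915

B = P + 2I has rows (3, 7, 7); (0, 2, 7); (7, 1, 3)
w1 = Bv₀ = (17, 9, 11)
w2 = Bw1 = (191, 95, 161)
w3 = Bw2 = (2365, 1317, 1915)
Requested component of w3: 1915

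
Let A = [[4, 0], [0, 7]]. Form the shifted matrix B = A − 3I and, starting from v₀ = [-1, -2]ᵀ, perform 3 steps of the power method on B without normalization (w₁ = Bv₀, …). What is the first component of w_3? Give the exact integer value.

B = A − 3I has rows (1, 0); (0, 4)
w1 = Bv₀ = (-1, -8)
w2 = Bw1 = (-1, -32)
w3 = Bw2 = (-1, -128)
Requested component of w3: -1

-1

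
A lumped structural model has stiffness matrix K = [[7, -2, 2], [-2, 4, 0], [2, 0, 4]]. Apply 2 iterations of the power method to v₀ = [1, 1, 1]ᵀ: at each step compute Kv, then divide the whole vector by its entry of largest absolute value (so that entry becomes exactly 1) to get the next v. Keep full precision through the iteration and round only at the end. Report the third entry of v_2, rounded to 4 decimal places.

Kv0 = (7.00000, 2.00000, 6.00000); divide by 7.00000 → v1 = (1.00000, 0.28571, 0.85714)
Kv1 = (8.14286, -0.85714, 5.42857); divide by 8.14286 → v2 = (1.00000, -0.10526, 0.66667)
Requested entry of v2: 38/57 = 0.6667

0.6667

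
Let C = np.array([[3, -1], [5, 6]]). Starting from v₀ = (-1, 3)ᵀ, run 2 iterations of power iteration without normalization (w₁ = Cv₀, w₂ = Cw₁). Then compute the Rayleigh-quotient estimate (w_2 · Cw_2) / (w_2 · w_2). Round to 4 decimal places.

w1 = Cv₀ = (3·(-1) + (-1)·3; 5·(-1) + 6·3) = (-6, 13)
w2 = Cw1 = (3·(-6) + (-1)·13; 5·(-6) + 6·13) = (-31, 48)
Cw2 = (-141, 133)
w2·Cw2 = (-31)·(-141) + 48·133 = 10755; w2·w2 = (-31)·(-31) + 48·48 = 3265
λ ≈ 10755/3265 = 3.2940

3.2940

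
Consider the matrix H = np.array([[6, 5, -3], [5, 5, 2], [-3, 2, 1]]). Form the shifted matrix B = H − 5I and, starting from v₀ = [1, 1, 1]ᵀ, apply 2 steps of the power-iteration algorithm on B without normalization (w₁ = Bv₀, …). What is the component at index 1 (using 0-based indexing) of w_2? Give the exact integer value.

5

B = H − 5I has rows (1, 5, -3); (5, 0, 2); (-3, 2, -4)
w1 = Bv₀ = (1·1 + 5·1 + (-3)·1; 5·1 + 0·1 + 2·1; (-3)·1 + 2·1 + (-4)·1) = (3, 7, -5)
w2 = Bw1 = (1·3 + 5·7 + (-3)·(-5); 5·3 + 0·7 + 2·(-5); (-3)·3 + 2·7 + (-4)·(-5)) = (53, 5, 25)
Requested component of w2: 5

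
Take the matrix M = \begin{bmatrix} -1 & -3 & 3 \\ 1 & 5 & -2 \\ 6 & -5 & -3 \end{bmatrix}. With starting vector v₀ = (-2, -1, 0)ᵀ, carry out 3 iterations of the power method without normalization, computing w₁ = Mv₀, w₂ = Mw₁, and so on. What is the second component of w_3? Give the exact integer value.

-257

w1 = Mv₀ = ((-1)·(-2) + (-3)·(-1) + 3·0; 1·(-2) + 5·(-1) + (-2)·0; 6·(-2) + (-5)·(-1) + (-3)·0) = (5, -7, -7)
w2 = Mw1 = ((-1)·5 + (-3)·(-7) + 3·(-7); 1·5 + 5·(-7) + (-2)·(-7); 6·5 + (-5)·(-7) + (-3)·(-7)) = (-5, -16, 86)
w3 = Mw2 = (311, -257, -208)
The requested component of w3 is -257.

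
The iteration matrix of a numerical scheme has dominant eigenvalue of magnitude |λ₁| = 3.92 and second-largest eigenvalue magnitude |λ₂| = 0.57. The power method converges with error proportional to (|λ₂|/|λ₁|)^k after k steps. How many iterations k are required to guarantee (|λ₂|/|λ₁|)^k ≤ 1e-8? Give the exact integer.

10

|λ₂/λ₁| = 0.57/3.92 = 0.14541
Need k ≥ ln(1e-8) / ln(0.14541) = -18.4207 / -1.9282 ≈ 9.553
Smallest integer k satisfying the bound: 10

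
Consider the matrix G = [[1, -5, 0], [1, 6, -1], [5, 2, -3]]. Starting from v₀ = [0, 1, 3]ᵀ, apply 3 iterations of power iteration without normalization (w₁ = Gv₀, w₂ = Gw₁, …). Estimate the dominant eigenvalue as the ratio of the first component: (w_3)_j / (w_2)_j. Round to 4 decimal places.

w1 = Gv₀ = (-5, 3, -7)
w2 = Gw1 = (-20, 20, 2)
w3 = Gw2 = (-120, 98, -66)
Ratio at component: -120 / -20 = 6.0000

6.0000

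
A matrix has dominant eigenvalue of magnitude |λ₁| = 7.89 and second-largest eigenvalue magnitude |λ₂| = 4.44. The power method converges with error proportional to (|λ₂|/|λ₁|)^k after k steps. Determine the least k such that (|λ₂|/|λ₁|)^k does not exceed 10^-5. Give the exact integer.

21

|λ₂/λ₁| = 4.44/7.89 = 0.56274
Need k ≥ ln(10^-5) / ln(0.56274) = -11.5129 / -0.5749 ≈ 20.025
Smallest integer k satisfying the bound: 21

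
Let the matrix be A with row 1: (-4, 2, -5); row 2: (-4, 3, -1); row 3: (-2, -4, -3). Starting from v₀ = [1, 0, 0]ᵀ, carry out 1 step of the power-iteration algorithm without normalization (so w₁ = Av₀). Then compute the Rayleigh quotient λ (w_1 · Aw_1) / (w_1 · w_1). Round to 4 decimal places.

-4.3333

w1 = Av₀ = ((-4)·1 + 2·0 + (-5)·0; (-4)·1 + 3·0 + (-1)·0; (-2)·1 + (-4)·0 + (-3)·0) = (-4, -4, -2)
Aw1 = (18, 6, 30)
w1·Aw1 = (-4)·18 + (-4)·6 + (-2)·30 = -156; w1·w1 = (-4)·(-4) + (-4)·(-4) + (-2)·(-2) = 36
λ ≈ -156/36 = -4.3333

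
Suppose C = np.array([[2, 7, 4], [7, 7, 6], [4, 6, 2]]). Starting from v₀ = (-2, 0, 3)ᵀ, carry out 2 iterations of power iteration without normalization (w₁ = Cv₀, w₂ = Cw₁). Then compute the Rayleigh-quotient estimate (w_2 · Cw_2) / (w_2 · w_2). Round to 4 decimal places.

w1 = Cv₀ = (8, 4, -2)
w2 = Cw1 = (36, 72, 52)
Cw2 = (784, 1068, 680)
w2·Cw2 = 36·784 + 72·1068 + 52·680 = 140480; w2·w2 = 36·36 + 72·72 + 52·52 = 9184
λ ≈ 140480/9184 = 15.2962

15.2962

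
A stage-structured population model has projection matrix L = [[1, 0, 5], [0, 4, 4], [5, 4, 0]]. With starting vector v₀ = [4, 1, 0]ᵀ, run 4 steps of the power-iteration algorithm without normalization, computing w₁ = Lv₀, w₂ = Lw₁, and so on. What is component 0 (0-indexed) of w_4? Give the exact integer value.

5644

w1 = Lv₀ = (4, 4, 24)
w2 = Lw1 = (124, 112, 36)
w3 = Lw2 = (304, 592, 1068)
w4 = Lw3 = (5644, 6640, 3888)
The requested component of w4 is 5644.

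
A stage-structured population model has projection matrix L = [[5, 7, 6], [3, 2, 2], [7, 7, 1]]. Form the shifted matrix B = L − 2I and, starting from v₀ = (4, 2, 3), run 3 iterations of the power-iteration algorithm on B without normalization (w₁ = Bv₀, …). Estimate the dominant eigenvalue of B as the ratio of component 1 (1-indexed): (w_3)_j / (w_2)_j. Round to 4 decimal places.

10.8049

B = L − 2I has rows (3, 7, 6); (3, 0, 2); (7, 7, -1)
w1 = Bv₀ = (44, 18, 39)
w2 = Bw1 = (492, 210, 395)
w3 = Bw2 = (5316, 2266, 4519)
Ratio: 5316/492 = 10.8049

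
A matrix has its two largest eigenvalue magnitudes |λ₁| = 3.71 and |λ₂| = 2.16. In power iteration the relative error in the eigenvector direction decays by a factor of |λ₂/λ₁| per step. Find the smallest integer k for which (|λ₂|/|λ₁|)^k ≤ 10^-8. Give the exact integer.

|λ₂/λ₁| = 2.16/3.71 = 0.58221
Need k ≥ ln(10^-8) / ln(0.58221) = -18.4207 / -0.5409 ≈ 34.054
Smallest integer k satisfying the bound: 35

35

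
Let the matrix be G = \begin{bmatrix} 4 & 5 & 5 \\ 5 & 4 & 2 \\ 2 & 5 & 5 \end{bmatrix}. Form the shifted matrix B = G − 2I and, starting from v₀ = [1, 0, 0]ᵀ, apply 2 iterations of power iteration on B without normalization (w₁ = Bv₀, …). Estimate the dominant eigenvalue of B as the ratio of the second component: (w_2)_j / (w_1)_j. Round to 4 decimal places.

4.8000

B = G − 2I has rows (2, 5, 5); (5, 2, 2); (2, 5, 3)
w1 = Bv₀ = (2·1 + 5·0 + 5·0; 5·1 + 2·0 + 2·0; 2·1 + 5·0 + 3·0) = (2, 5, 2)
w2 = Bw1 = (2·2 + 5·5 + 5·2; 5·2 + 2·5 + 2·2; 2·2 + 5·5 + 3·2) = (39, 24, 35)
Ratio: 24/5 = 4.8000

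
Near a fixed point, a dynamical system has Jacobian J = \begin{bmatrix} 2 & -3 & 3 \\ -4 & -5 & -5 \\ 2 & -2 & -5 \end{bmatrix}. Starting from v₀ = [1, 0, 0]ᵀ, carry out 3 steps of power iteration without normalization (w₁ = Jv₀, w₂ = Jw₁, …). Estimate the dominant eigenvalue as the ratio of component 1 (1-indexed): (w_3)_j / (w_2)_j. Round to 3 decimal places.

w1 = Jv₀ = (2·1 + (-3)·0 + 3·0; (-4)·1 + (-5)·0 + (-5)·0; 2·1 + (-2)·0 + (-5)·0) = (2, -4, 2)
w2 = Jw1 = (2·2 + (-3)·(-4) + 3·2; (-4)·2 + (-5)·(-4) + (-5)·2; 2·2 + (-2)·(-4) + (-5)·2) = (22, 2, 2)
w3 = Jw2 = (44, -108, 30)
Ratio at component: 44 / 22 = 2.000

λ ≈ 2.000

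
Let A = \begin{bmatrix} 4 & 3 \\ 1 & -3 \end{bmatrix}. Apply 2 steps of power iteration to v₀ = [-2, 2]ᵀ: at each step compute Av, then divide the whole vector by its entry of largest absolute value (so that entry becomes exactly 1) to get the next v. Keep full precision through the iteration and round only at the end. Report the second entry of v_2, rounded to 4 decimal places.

-0.6875

Av0 = (-2.00000, -8.00000); divide by -8.00000 → v1 = (0.25000, 1.00000)
Av1 = (4.00000, -2.75000); divide by 4.00000 → v2 = (1.00000, -0.68750)
Requested entry of v2: 22/-32 = -0.6875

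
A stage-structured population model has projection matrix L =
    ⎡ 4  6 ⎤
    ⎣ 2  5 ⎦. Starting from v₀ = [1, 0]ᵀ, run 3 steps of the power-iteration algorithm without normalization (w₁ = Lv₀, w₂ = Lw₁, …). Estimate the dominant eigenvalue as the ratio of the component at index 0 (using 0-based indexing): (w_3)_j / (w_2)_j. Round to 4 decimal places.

7.8571

w1 = Lv₀ = (4, 2)
w2 = Lw1 = (28, 18)
w3 = Lw2 = (220, 146)
Ratio at component: 220 / 28 = 7.8571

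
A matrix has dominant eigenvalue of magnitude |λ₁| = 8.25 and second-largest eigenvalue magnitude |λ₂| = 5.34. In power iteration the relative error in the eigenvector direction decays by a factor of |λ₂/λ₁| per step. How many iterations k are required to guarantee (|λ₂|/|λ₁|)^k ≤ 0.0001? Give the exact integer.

22

|λ₂/λ₁| = 5.34/8.25 = 0.64727
Need k ≥ ln(0.0001) / ln(0.64727) = -9.2103 / -0.4350 ≈ 21.174
Smallest integer k satisfying the bound: 22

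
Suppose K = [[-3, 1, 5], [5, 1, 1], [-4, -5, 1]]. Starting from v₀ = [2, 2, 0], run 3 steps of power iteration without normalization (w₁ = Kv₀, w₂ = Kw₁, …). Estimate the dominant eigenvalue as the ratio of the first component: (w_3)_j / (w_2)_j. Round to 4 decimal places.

w1 = Kv₀ = ((-3)·2 + 1·2 + 5·0; 5·2 + 1·2 + 1·0; (-4)·2 + (-5)·2 + 1·0) = (-4, 12, -18)
w2 = Kw1 = ((-3)·(-4) + 1·12 + 5·(-18); 5·(-4) + 1·12 + 1·(-18); (-4)·(-4) + (-5)·12 + 1·(-18)) = (-66, -26, -62)
w3 = Kw2 = (-138, -418, 332)
Ratio at component: -138 / -66 = 2.0909

2.0909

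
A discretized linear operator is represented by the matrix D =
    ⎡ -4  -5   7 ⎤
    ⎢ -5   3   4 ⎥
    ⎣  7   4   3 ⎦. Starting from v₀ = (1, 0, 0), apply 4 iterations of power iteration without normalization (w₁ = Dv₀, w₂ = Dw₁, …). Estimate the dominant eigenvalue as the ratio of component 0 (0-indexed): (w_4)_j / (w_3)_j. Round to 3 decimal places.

λ ≈ -13.891

w1 = Dv₀ = (-4, -5, 7)
w2 = Dw1 = (90, 33, -27)
w3 = Dw2 = (-714, -459, 681)
w4 = Dw3 = (9918, 4917, -4791)
Ratio at component: 9918 / -714 = -13.891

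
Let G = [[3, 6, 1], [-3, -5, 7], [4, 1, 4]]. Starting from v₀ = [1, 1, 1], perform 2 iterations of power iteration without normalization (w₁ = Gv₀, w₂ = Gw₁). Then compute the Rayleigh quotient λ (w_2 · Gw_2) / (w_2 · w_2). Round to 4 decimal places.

w1 = Gv₀ = (3·1 + 6·1 + 1·1; (-3)·1 + (-5)·1 + 7·1; 4·1 + 1·1 + 4·1) = (10, -1, 9)
w2 = Gw1 = (3·10 + 6·(-1) + 1·9; (-3)·10 + (-5)·(-1) + 7·9; 4·10 + 1·(-1) + 4·9) = (33, 38, 75)
Gw2 = (402, 236, 470)
w2·Gw2 = 33·402 + 38·236 + 75·470 = 57484; w2·w2 = 33·33 + 38·38 + 75·75 = 8158
λ ≈ 57484/8158 = 7.0463

7.0463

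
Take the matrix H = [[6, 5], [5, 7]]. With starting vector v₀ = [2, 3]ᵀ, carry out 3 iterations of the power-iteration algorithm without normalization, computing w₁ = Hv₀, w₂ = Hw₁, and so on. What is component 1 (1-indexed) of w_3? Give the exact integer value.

3662

w1 = Hv₀ = (27, 31)
w2 = Hw1 = (317, 352)
w3 = Hw2 = (3662, 4049)
The requested component of w3 is 3662.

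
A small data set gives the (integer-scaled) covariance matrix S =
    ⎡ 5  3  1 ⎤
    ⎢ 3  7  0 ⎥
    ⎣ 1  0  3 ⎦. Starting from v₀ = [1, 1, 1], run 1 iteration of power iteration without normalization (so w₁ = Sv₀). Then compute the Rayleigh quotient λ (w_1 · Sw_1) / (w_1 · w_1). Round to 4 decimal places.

λ ≈ 8.9594

w1 = Sv₀ = (5·1 + 3·1 + 1·1; 3·1 + 7·1 + 0·1; 1·1 + 0·1 + 3·1) = (9, 10, 4)
Sw1 = (79, 97, 21)
w1·Sw1 = 9·79 + 10·97 + 4·21 = 1765; w1·w1 = 9·9 + 10·10 + 4·4 = 197
λ ≈ 1765/197 = 8.9594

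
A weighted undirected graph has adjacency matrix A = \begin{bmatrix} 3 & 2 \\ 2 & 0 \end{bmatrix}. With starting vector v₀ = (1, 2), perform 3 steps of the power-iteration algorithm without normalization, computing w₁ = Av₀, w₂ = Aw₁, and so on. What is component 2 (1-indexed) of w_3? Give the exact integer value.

w1 = Av₀ = (7, 2)
w2 = Aw1 = (25, 14)
w3 = Aw2 = (103, 50)
The requested component of w3 is 50.

50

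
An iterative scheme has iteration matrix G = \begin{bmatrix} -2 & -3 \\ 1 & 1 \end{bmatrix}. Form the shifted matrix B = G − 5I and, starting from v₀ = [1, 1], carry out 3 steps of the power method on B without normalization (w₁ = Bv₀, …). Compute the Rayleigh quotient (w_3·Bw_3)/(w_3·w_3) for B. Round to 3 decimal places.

B = G − 5I has rows (-7, -3); (1, -4)
w1 = Bv₀ = ((-7)·1 + (-3)·1; 1·1 + (-4)·1) = (-10, -3)
w2 = Bw1 = ((-7)·(-10) + (-3)·(-3); 1·(-10) + (-4)·(-3)) = (79, 2)
w3 = Bw2 = (-559, 71)
Bw3 = (3700, -843)
w3·Bw3 = -2128153; w3·w3 = 317522; μ ≈ -2128153/317522 = -6.702

-6.702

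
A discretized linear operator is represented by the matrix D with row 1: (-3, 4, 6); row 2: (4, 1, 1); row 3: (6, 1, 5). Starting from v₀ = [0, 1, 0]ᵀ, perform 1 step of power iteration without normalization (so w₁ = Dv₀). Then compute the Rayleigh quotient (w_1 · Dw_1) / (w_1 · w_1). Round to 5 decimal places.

w1 = Dv₀ = (4, 1, 1)
Dw1 = (-2, 18, 30)
w1·Dw1 = 4·(-2) + 1·18 + 1·30 = 40; w1·w1 = 4·4 + 1·1 + 1·1 = 18
λ ≈ 40/18 = 2.22222

2.22222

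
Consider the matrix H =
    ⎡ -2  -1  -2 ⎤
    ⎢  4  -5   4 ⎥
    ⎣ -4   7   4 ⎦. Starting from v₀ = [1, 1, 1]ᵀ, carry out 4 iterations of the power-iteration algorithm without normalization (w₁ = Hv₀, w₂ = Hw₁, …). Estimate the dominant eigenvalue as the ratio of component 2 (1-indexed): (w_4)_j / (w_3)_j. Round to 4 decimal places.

-3.0495

w1 = Hv₀ = ((-2)·1 + (-1)·1 + (-2)·1; 4·1 + (-5)·1 + 4·1; (-4)·1 + 7·1 + 4·1) = (-5, 3, 7)
w2 = Hw1 = ((-2)·(-5) + (-1)·3 + (-2)·7; 4·(-5) + (-5)·3 + 4·7; (-4)·(-5) + 7·3 + 4·7) = (-7, -7, 69)
w3 = Hw2 = (-117, 283, 255)
w4 = Hw3 = (-559, -863, 3469)
Ratio at component: -863 / 283 = -3.0495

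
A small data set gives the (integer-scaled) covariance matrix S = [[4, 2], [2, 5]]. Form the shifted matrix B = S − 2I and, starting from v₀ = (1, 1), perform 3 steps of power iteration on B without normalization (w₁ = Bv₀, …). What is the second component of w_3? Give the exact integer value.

105

B = S − 2I has rows (2, 2); (2, 3)
w1 = Bv₀ = (2·1 + 2·1; 2·1 + 3·1) = (4, 5)
w2 = Bw1 = (2·4 + 2·5; 2·4 + 3·5) = (18, 23)
w3 = Bw2 = (82, 105)
Requested component of w3: 105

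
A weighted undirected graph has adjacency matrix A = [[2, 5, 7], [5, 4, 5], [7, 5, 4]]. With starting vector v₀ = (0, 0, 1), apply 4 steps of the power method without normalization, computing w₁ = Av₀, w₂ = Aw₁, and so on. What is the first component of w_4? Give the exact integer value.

16131

w1 = Av₀ = (2·0 + 5·0 + 7·1; 5·0 + 4·0 + 5·1; 7·0 + 5·0 + 4·1) = (7, 5, 4)
w2 = Aw1 = (2·7 + 5·5 + 7·4; 5·7 + 4·5 + 5·4; 7·7 + 5·5 + 4·4) = (67, 75, 90)
w3 = Aw2 = (1139, 1085, 1204)
w4 = Aw3 = (16131, 16055, 18214)
The requested component of w4 is 16131.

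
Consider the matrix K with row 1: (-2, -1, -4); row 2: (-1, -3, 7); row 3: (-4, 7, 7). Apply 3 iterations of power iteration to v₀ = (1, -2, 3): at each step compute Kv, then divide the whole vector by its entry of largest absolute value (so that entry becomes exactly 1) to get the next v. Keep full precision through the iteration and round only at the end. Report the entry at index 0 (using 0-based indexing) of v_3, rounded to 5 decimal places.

Kv0 = (-12.000000, 26.000000, 3.000000); divide by 26.000000 → v1 = (-0.461538, 1.000000, 0.115385)
Kv1 = (-0.538462, -1.730769, 9.653846); divide by 9.653846 → v2 = (-0.055777, -0.179283, 1.000000)
Kv2 = (-3.709163, 7.593625, 5.968127); divide by 7.593625 → v3 = (-0.488458, 1.000000, 0.785939)
Requested entry of v3: -931/1906 = -0.48846

-0.48846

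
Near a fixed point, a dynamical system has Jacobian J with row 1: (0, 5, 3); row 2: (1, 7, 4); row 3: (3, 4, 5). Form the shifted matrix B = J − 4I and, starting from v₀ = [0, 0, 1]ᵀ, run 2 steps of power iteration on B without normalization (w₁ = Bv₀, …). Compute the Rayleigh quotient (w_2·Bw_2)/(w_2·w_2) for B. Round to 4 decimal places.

B = J − 4I has rows (-4, 5, 3); (1, 3, 4); (3, 4, 1)
w1 = Bv₀ = ((-4)·0 + 5·0 + 3·1; 1·0 + 3·0 + 4·1; 3·0 + 4·0 + 1·1) = (3, 4, 1)
w2 = Bw1 = ((-4)·3 + 5·4 + 3·1; 1·3 + 3·4 + 4·1; 3·3 + 4·4 + 1·1) = (11, 19, 26)
Bw2 = (129, 172, 135)
w2·Bw2 = 8197; w2·w2 = 1158; μ ≈ 8197/1158 = 7.0786

7.0786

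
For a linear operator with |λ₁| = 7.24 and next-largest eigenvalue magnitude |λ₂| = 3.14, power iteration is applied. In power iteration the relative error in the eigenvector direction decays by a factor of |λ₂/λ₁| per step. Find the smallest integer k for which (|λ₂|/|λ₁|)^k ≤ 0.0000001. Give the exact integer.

|λ₂/λ₁| = 3.14/7.24 = 0.43370
Need k ≥ ln(0.0000001) / ln(0.43370) = -16.1181 / -0.8354 ≈ 19.294
Smallest integer k satisfying the bound: 20

20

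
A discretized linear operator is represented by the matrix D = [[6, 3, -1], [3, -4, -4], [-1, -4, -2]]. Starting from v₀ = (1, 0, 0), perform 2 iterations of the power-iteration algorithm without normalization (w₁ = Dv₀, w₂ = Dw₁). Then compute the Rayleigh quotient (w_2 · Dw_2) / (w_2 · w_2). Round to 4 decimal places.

w1 = Dv₀ = (6, 3, -1)
w2 = Dw1 = (46, 10, -16)
Dw2 = (322, 162, -54)
w2·Dw2 = 46·322 + 10·162 + (-16)·(-54) = 17296; w2·w2 = 46·46 + 10·10 + (-16)·(-16) = 2472
λ ≈ 17296/2472 = 6.9968

λ ≈ 6.9968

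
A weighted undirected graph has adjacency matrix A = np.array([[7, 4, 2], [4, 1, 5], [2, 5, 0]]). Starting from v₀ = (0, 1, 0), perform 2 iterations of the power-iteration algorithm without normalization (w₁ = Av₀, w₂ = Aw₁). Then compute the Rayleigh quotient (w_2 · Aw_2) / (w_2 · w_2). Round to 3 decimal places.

w1 = Av₀ = (4, 1, 5)
w2 = Aw1 = (42, 42, 13)
Aw2 = (488, 275, 294)
w2·Aw2 = 42·488 + 42·275 + 13·294 = 35868; w2·w2 = 42·42 + 42·42 + 13·13 = 3697
λ ≈ 35868/3697 = 9.702

9.702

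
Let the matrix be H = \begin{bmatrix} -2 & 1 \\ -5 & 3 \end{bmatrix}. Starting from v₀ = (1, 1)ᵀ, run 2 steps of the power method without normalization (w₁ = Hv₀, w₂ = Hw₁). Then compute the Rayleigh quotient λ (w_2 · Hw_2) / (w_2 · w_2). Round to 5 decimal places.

3.00000

w1 = Hv₀ = ((-2)·1 + 1·1; (-5)·1 + 3·1) = (-1, -2)
w2 = Hw1 = ((-2)·(-1) + 1·(-2); (-5)·(-1) + 3·(-2)) = (0, -1)
Hw2 = (-1, -3)
w2·Hw2 = 0·(-1) + (-1)·(-3) = 3; w2·w2 = 0·0 + (-1)·(-1) = 1
λ ≈ 3/1 = 3.00000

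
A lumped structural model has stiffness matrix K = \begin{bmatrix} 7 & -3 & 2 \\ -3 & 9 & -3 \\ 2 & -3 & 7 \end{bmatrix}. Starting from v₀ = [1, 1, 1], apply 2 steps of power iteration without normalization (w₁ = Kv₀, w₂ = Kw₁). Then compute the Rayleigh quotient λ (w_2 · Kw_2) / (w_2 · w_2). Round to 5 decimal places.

λ ≈ 10.17647

w1 = Kv₀ = (6, 3, 6)
w2 = Kw1 = (45, -9, 45)
Kw2 = (432, -351, 432)
w2·Kw2 = 45·432 + (-9)·(-351) + 45·432 = 42039; w2·w2 = 45·45 + (-9)·(-9) + 45·45 = 4131
λ ≈ 42039/4131 = 10.17647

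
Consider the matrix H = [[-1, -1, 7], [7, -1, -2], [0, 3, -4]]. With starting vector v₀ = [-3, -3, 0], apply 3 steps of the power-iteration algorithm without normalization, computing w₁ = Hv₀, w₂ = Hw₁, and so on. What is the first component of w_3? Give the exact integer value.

w1 = Hv₀ = ((-1)·(-3) + (-1)·(-3) + 7·0; 7·(-3) + (-1)·(-3) + (-2)·0; 0·(-3) + 3·(-3) + (-4)·0) = (6, -18, -9)
w2 = Hw1 = ((-1)·6 + (-1)·(-18) + 7·(-9); 7·6 + (-1)·(-18) + (-2)·(-9); 0·6 + 3·(-18) + (-4)·(-9)) = (-51, 78, -18)
w3 = Hw2 = (-153, -399, 306)
The requested component of w3 is -153.

-153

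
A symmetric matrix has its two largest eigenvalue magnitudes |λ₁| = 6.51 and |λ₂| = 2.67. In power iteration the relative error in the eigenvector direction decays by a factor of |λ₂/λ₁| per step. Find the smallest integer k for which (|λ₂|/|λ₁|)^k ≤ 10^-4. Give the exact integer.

11

|λ₂/λ₁| = 2.67/6.51 = 0.41014
Need k ≥ ln(10^-4) / ln(0.41014) = -9.2103 / -0.8913 ≈ 10.334
Smallest integer k satisfying the bound: 11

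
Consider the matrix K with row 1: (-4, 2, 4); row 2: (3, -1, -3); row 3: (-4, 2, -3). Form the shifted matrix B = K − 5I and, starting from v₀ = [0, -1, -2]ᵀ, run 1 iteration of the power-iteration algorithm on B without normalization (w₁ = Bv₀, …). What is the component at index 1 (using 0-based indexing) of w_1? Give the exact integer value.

B = K − 5I has rows (-9, 2, 4); (3, -6, -3); (-4, 2, -8)
w1 = Bv₀ = ((-9)·0 + 2·(-1) + 4·(-2); 3·0 + (-6)·(-1) + (-3)·(-2); (-4)·0 + 2·(-1) + (-8)·(-2)) = (-10, 12, 14)
Requested component of w1: 12

12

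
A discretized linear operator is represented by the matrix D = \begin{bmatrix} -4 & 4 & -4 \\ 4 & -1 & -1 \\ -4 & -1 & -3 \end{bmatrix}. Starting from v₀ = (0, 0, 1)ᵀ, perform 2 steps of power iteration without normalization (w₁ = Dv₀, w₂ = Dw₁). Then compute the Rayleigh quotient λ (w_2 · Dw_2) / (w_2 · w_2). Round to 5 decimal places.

-7.98567

w1 = Dv₀ = (-4, -1, -3)
w2 = Dw1 = (24, -12, 26)
Dw2 = (-248, 82, -162)
w2·Dw2 = 24·(-248) + (-12)·82 + 26·(-162) = -11148; w2·w2 = 24·24 + (-12)·(-12) + 26·26 = 1396
λ ≈ -11148/1396 = -7.98567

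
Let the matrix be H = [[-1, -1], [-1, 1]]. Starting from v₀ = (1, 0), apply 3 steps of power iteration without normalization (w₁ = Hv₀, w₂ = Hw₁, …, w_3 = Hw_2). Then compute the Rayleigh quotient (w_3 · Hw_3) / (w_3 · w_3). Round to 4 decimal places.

-1.0000

w1 = Hv₀ = ((-1)·1 + (-1)·0; (-1)·1 + 1·0) = (-1, -1)
w2 = Hw1 = ((-1)·(-1) + (-1)·(-1); (-1)·(-1) + 1·(-1)) = (2, 0)
w3 = Hw2 = (-2, -2)
Hw3 = (4, 0)
w3·Hw3 = (-2)·4 + (-2)·0 = -8; w3·w3 = (-2)·(-2) + (-2)·(-2) = 8
λ ≈ -8/8 = -1.0000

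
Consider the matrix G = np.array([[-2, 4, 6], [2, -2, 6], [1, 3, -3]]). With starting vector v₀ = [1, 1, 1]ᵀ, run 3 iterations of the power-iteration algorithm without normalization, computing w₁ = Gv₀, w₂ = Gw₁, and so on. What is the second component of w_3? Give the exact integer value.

w1 = Gv₀ = ((-2)·1 + 4·1 + 6·1; 2·1 + (-2)·1 + 6·1; 1·1 + 3·1 + (-3)·1) = (8, 6, 1)
w2 = Gw1 = ((-2)·8 + 4·6 + 6·1; 2·8 + (-2)·6 + 6·1; 1·8 + 3·6 + (-3)·1) = (14, 10, 23)
w3 = Gw2 = (150, 146, -25)
The requested component of w3 is 146.

146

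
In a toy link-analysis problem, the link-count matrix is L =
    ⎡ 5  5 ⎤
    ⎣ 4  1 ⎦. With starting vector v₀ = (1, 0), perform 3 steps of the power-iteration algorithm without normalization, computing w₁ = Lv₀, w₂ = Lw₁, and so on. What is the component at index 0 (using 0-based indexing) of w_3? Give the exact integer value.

345

w1 = Lv₀ = (5, 4)
w2 = Lw1 = (45, 24)
w3 = Lw2 = (345, 204)
The requested component of w3 is 345.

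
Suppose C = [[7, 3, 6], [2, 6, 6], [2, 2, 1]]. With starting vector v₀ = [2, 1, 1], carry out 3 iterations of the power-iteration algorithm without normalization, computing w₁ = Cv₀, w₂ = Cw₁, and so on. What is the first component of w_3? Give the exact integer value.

2819

w1 = Cv₀ = (7·2 + 3·1 + 6·1; 2·2 + 6·1 + 6·1; 2·2 + 2·1 + 1·1) = (23, 16, 7)
w2 = Cw1 = (7·23 + 3·16 + 6·7; 2·23 + 6·16 + 6·7; 2·23 + 2·16 + 1·7) = (251, 184, 85)
w3 = Cw2 = (2819, 2116, 955)
The requested component of w3 is 2819.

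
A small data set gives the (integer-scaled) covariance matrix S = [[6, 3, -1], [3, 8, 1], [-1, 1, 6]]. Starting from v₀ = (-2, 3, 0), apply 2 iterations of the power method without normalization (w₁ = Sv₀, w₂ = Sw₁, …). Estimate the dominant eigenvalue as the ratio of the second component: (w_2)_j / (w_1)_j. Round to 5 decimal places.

w1 = Sv₀ = (6·(-2) + 3·3 + (-1)·0; 3·(-2) + 8·3 + 1·0; (-1)·(-2) + 1·3 + 6·0) = (-3, 18, 5)
w2 = Sw1 = (6·(-3) + 3·18 + (-1)·5; 3·(-3) + 8·18 + 1·5; (-1)·(-3) + 1·18 + 6·5) = (31, 140, 51)
Ratio at component: 140 / 18 = 7.77778

7.77778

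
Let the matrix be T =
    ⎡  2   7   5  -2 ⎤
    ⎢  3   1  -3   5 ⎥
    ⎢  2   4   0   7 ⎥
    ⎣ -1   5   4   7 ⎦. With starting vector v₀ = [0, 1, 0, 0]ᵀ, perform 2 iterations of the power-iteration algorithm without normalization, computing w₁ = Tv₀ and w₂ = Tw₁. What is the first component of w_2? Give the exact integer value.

31

w1 = Tv₀ = (7, 1, 4, 5)
w2 = Tw1 = (31, 35, 53, 49)
The requested component of w2 is 31.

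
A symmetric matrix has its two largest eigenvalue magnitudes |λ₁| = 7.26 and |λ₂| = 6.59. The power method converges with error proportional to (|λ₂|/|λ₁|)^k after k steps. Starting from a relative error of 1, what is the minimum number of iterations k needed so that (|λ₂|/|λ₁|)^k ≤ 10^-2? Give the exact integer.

48

|λ₂/λ₁| = 6.59/7.26 = 0.90771
Need k ≥ ln(10^-2) / ln(0.90771) = -4.6052 / -0.0968 ≈ 47.561
Smallest integer k satisfying the bound: 48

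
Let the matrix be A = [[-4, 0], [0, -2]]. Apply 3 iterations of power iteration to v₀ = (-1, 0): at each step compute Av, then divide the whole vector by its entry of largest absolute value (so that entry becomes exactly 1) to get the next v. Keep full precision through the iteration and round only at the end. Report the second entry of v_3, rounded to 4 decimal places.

0.0000

Av0 = (4.00000, 0.00000); divide by 4.00000 → v1 = (1.00000, 0.00000)
Av1 = (-4.00000, 0.00000); divide by -4.00000 → v2 = (1.00000, 0.00000)
Av2 = (-4.00000, 0.00000); divide by -4.00000 → v3 = (1.00000, 0.00000)
Requested entry of v3: 0/64 = 0.0000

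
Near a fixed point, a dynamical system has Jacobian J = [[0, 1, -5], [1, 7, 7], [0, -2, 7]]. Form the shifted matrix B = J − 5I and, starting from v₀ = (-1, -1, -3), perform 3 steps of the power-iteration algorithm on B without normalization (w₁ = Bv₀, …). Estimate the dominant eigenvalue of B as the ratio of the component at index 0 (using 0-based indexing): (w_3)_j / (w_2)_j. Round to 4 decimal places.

μ ≈ -2.4040

B = J − 5I has rows (-5, 1, -5); (1, 2, 7); (0, -2, 2)
w1 = Bv₀ = ((-5)·(-1) + 1·(-1) + (-5)·(-3); 1·(-1) + 2·(-1) + 7·(-3); 0·(-1) + (-2)·(-1) + 2·(-3)) = (19, -24, -4)
w2 = Bw1 = ((-5)·19 + 1·(-24) + (-5)·(-4); 1·19 + 2·(-24) + 7·(-4); 0·19 + (-2)·(-24) + 2·(-4)) = (-99, -57, 40)
w3 = Bw2 = (238, 67, 194)
Ratio: 238/-99 = -2.4040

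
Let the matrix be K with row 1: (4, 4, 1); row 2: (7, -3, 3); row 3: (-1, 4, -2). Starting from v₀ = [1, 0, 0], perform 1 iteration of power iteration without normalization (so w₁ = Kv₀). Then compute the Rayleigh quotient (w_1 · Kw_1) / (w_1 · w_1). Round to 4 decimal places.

λ ≈ 2.6364

w1 = Kv₀ = (4, 7, -1)
Kw1 = (43, 4, 26)
w1·Kw1 = 4·43 + 7·4 + (-1)·26 = 174; w1·w1 = 4·4 + 7·7 + (-1)·(-1) = 66
λ ≈ 174/66 = 2.6364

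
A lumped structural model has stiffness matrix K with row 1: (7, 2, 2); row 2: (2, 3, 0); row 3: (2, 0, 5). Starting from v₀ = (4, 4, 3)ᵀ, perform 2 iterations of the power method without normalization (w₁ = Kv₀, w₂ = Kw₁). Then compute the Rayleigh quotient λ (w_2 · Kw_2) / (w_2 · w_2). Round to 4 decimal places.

8.7545

w1 = Kv₀ = (7·4 + 2·4 + 2·3; 2·4 + 3·4 + 0·3; 2·4 + 0·4 + 5·3) = (42, 20, 23)
w2 = Kw1 = (7·42 + 2·20 + 2·23; 2·42 + 3·20 + 0·23; 2·42 + 0·20 + 5·23) = (380, 144, 199)
Kw2 = (3346, 1192, 1755)
w2·Kw2 = 380·3346 + 144·1192 + 199·1755 = 1792373; w2·w2 = 380·380 + 144·144 + 199·199 = 204737
λ ≈ 1792373/204737 = 8.7545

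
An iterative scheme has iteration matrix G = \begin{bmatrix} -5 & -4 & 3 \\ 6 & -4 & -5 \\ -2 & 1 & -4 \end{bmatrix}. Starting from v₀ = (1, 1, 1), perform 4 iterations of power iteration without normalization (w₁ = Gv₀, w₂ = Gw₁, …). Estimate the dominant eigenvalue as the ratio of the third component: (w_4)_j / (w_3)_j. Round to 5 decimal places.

-4.69231

w1 = Gv₀ = ((-5)·1 + (-4)·1 + 3·1; 6·1 + (-4)·1 + (-5)·1; (-2)·1 + 1·1 + (-4)·1) = (-6, -3, -5)
w2 = Gw1 = ((-5)·(-6) + (-4)·(-3) + 3·(-5); 6·(-6) + (-4)·(-3) + (-5)·(-5); (-2)·(-6) + 1·(-3) + (-4)·(-5)) = (27, 1, 29)
w3 = Gw2 = (-52, 13, -169)
w4 = Gw3 = (-299, 481, 793)
Ratio at component: 793 / -169 = -4.69231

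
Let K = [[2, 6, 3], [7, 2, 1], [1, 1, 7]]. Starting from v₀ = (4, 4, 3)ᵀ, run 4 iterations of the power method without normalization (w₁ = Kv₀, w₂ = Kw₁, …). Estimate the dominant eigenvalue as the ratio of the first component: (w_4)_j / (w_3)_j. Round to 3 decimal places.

9.884

w1 = Kv₀ = (2·4 + 6·4 + 3·3; 7·4 + 2·4 + 1·3; 1·4 + 1·4 + 7·3) = (41, 39, 29)
w2 = Kw1 = (2·41 + 6·39 + 3·29; 7·41 + 2·39 + 1·29; 1·41 + 1·39 + 7·29) = (403, 394, 283)
w3 = Kw2 = (4019, 3892, 2778)
w4 = Kw3 = (39724, 38695, 27357)
Ratio at component: 39724 / 4019 = 9.884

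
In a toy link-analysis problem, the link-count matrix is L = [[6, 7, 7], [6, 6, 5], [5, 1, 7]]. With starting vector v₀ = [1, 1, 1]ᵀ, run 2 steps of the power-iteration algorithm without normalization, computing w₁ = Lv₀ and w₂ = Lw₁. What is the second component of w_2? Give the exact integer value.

w1 = Lv₀ = (6·1 + 7·1 + 7·1; 6·1 + 6·1 + 5·1; 5·1 + 1·1 + 7·1) = (20, 17, 13)
w2 = Lw1 = (6·20 + 7·17 + 7·13; 6·20 + 6·17 + 5·13; 5·20 + 1·17 + 7·13) = (330, 287, 208)
The requested component of w2 is 287.

287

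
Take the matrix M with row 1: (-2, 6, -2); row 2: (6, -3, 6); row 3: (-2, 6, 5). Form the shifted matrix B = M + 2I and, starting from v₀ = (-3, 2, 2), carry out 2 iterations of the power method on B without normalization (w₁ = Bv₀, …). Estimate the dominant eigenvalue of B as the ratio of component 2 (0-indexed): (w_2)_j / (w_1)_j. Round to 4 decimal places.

μ ≈ 5.0000

B = M + 2I has rows (0, 6, -2); (6, -1, 6); (-2, 6, 7)
w1 = Bv₀ = (8, -8, 32)
w2 = Bw1 = (-112, 248, 160)
Ratio: 160/32 = 5.0000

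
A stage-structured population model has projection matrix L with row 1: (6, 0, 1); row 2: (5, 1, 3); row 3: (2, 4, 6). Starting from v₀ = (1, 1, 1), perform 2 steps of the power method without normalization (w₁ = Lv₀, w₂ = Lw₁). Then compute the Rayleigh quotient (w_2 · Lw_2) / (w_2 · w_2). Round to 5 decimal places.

w1 = Lv₀ = (6·1 + 0·1 + 1·1; 5·1 + 1·1 + 3·1; 2·1 + 4·1 + 6·1) = (7, 9, 12)
w2 = Lw1 = (6·7 + 0·9 + 1·12; 5·7 + 1·9 + 3·12; 2·7 + 4·9 + 6·12) = (54, 80, 122)
Lw2 = (446, 716, 1160)
w2·Lw2 = 54·446 + 80·716 + 122·1160 = 222884; w2·w2 = 54·54 + 80·80 + 122·122 = 24200
λ ≈ 222884/24200 = 9.21008

9.21008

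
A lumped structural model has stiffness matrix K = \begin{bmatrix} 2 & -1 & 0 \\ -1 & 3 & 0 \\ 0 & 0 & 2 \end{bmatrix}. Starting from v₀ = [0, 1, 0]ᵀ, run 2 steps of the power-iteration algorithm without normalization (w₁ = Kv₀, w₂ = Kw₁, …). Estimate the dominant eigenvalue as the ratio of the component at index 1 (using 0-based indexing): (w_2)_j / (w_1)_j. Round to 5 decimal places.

w1 = Kv₀ = (-1, 3, 0)
w2 = Kw1 = (-5, 10, 0)
Ratio at component: 10 / 3 = 3.33333

3.33333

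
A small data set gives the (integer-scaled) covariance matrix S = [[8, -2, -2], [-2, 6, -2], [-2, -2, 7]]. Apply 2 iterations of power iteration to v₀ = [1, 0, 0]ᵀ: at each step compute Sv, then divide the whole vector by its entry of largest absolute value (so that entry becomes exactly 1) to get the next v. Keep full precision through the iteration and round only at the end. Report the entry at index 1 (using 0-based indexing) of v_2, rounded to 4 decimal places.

-0.3333

Sv0 = (8.00000, -2.00000, -2.00000); divide by 8.00000 → v1 = (1.00000, -0.25000, -0.25000)
Sv1 = (9.00000, -3.00000, -3.25000); divide by 9.00000 → v2 = (1.00000, -0.33333, -0.36111)
Requested entry of v2: -24/72 = -0.3333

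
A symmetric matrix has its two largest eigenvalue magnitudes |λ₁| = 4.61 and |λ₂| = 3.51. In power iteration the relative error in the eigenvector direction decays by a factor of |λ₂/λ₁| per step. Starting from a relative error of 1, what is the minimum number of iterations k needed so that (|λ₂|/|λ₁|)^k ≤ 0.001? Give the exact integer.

|λ₂/λ₁| = 3.51/4.61 = 0.76139
Need k ≥ ln(0.001) / ln(0.76139) = -6.9078 / -0.2726 ≈ 25.339
Smallest integer k satisfying the bound: 26

26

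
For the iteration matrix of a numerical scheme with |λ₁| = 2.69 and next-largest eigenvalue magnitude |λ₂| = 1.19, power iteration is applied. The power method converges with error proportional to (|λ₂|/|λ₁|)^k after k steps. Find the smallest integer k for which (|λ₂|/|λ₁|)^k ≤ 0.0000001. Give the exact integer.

|λ₂/λ₁| = 1.19/2.69 = 0.44238
Need k ≥ ln(0.0000001) / ln(0.44238) = -16.1181 / -0.8156 ≈ 19.763
Smallest integer k satisfying the bound: 20

20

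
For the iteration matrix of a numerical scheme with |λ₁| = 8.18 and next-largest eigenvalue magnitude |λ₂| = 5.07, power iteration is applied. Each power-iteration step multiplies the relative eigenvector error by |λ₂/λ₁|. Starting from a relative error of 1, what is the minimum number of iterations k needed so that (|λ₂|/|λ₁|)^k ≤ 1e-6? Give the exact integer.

|λ₂/λ₁| = 5.07/8.18 = 0.61980
Need k ≥ ln(1e-6) / ln(0.61980) = -13.8155 / -0.4784 ≈ 28.882
Smallest integer k satisfying the bound: 29

29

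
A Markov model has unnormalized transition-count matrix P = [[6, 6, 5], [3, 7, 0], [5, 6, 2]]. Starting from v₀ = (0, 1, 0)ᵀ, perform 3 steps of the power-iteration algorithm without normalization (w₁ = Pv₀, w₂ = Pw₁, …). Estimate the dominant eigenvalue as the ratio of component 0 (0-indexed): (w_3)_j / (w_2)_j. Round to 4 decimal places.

λ ≈ 13.6111

w1 = Pv₀ = (6, 7, 6)
w2 = Pw1 = (108, 67, 84)
w3 = Pw2 = (1470, 793, 1110)
Ratio at component: 1470 / 108 = 13.6111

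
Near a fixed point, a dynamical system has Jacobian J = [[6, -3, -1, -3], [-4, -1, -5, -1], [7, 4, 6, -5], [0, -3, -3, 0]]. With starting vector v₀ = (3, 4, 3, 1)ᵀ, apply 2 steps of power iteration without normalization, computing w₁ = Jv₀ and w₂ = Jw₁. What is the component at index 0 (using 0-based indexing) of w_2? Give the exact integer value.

w1 = Jv₀ = (0, -32, 50, -21)
w2 = Jw1 = (109, -197, 277, -54)
The requested component of w2 is 109.

109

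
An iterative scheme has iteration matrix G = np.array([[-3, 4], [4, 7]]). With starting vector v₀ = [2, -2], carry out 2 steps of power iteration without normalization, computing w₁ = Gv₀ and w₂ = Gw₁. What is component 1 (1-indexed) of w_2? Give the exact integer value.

w1 = Gv₀ = ((-3)·2 + 4·(-2); 4·2 + 7·(-2)) = (-14, -6)
w2 = Gw1 = ((-3)·(-14) + 4·(-6); 4·(-14) + 7·(-6)) = (18, -98)
The requested component of w2 is 18.

18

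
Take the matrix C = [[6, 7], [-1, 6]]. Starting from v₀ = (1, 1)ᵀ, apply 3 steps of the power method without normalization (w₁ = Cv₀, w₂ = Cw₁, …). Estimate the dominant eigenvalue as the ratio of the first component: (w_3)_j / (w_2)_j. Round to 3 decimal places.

λ ≈ 7.053

w1 = Cv₀ = (13, 5)
w2 = Cw1 = (113, 17)
w3 = Cw2 = (797, -11)
Ratio at component: 797 / 113 = 7.053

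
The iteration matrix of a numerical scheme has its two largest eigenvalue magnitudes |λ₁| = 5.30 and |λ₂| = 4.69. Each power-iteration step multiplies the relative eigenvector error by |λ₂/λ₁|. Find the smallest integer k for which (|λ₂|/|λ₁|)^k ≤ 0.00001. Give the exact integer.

|λ₂/λ₁| = 4.69/5.30 = 0.88491
Need k ≥ ln(0.00001) / ln(0.88491) = -11.5129 / -0.1223 ≈ 94.157
Smallest integer k satisfying the bound: 95

95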